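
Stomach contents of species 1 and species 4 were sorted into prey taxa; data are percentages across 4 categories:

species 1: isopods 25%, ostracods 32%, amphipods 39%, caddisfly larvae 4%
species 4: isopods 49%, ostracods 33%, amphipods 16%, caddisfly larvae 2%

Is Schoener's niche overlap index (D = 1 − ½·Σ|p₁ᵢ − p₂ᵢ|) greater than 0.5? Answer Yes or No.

Convert percentages to proportions (divide by 100).
Σ|p₁ᵢ − p₂ᵢ| = 0.24 + 0.01 + 0.23 + 0.02 = 0.50
D = 1 − ½ × 0.50 = 1 − 0.250 = 0.7500
D = 0.7500 > 0.5 → Yes.

Yes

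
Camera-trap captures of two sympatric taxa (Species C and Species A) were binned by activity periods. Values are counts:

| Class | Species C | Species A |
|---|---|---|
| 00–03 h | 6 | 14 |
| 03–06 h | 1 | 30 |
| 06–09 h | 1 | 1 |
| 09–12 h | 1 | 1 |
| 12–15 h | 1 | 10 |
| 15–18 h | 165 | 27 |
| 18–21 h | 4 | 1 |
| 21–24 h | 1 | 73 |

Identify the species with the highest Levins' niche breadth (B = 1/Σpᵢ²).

Species A

Proportions for Species C (n=180): 6/180=0.0333, 1/180=0.0056, 1/180=0.0056, 1/180=0.0056, 1/180=0.0056, 165/180=0.9167, 4/180=0.0222, 1/180=0.0056
Proportions for Species A (n=157): 14/157=0.0892, 30/157=0.1911, 1/157=0.0064, 1/157=0.0064, 10/157=0.0637, 27/157=0.1720, 1/157=0.0064, 73/157=0.4650
Σp_Cᵢ² = 0.0333² + 0.0056² + 0.0056² + 0.0056² + 0.0056² + 0.9167² + 0.0222² + 0.0056² = 0.001109 + 0.000031 + 0.000031 + 0.000031 + 0.000031 + 0.840339 + 0.000493 + 0.000031 = 0.842096
B_C = 1 / 0.842096 = 1.1875
Σp_Aᵢ² = 0.0892² + 0.1911² + 0.0064² + 0.0064² + 0.0637² + 0.1720² + 0.0064² + 0.4650² = 0.007957 + 0.036519 + 0.000041 + 0.000041 + 0.004058 + 0.029584 + 0.000041 + 0.216225 = 0.294466
B_A = 1 / 0.294466 = 3.3960
Highest B → broadest niche (most generalist): Species A (B = 3.40).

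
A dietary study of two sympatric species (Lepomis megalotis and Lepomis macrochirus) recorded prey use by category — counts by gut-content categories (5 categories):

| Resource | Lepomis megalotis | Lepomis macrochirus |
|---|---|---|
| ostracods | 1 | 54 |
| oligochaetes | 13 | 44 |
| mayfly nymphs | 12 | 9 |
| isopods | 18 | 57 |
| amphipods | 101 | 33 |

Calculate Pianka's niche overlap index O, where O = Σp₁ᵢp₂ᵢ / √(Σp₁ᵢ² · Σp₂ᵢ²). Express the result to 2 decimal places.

Proportions for Lepomis megalotis (n=145): 1/145=0.0069, 13/145=0.0897, 12/145=0.0828, 18/145=0.1241, 101/145=0.6966
Proportions for Lepomis macrochirus (n=197): 54/197=0.2741, 44/197=0.2234, 9/197=0.0457, 57/197=0.2893, 33/197=0.1675
Σ p₁ᵢp₂ᵢ = 0.001891 + 0.020039 + 0.003784 + 0.035902 + 0.116681 = 0.178297
Σp_1ᵢ² = 0.0069² + 0.0897² + 0.0828² + 0.1241² + 0.6966² = 0.000048 + 0.008046 + 0.006856 + 0.015401 + 0.485252 = 0.515603
Σp_2ᵢ² = 0.2741² + 0.2234² + 0.0457² + 0.2893² + 0.1675² = 0.075131 + 0.049908 + 0.002088 + 0.083694 + 0.028056 = 0.238877
O = 0.178297 / √(0.515603 × 0.238877) = 0.178297 / 0.3509497 = 0.5080

0.51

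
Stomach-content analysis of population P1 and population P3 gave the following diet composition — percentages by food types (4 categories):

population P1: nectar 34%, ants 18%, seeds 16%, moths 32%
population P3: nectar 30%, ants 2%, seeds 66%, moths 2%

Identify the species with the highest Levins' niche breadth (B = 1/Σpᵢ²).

Convert percentages to proportions (divide by 100).
Σp_P1ᵢ² = 0.34² + 0.18² + 0.16² + 0.32² = 0.1156 + 0.0324 + 0.0256 + 0.1024 = 0.2760
B_P1 = 1 / 0.2760 = 3.6232
Σp_P3ᵢ² = 0.30² + 0.02² + 0.66² + 0.02² = 0.0900 + 0.0004 + 0.4356 + 0.0004 = 0.5264
B_P3 = 1 / 0.5264 = 1.8997
Highest B → broadest niche (most generalist): population P1 (B = 3.62).

population P1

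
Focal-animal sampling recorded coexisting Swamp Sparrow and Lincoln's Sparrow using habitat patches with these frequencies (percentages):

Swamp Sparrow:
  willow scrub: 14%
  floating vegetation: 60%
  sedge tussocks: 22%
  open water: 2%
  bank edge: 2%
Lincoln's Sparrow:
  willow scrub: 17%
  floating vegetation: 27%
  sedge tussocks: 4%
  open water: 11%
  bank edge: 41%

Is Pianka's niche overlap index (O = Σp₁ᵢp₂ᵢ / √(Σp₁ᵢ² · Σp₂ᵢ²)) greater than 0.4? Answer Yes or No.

Convert percentages to proportions (divide by 100).
Σ p₁ᵢp₂ᵢ = 0.0238 + 0.1620 + 0.0088 + 0.0022 + 0.0082 = 0.2050
Σp_1ᵢ² = 0.14² + 0.60² + 0.22² + 0.02² + 0.02² = 0.0196 + 0.3600 + 0.0484 + 0.0004 + 0.0004 = 0.4288
Σp_2ᵢ² = 0.17² + 0.27² + 0.04² + 0.11² + 0.41² = 0.0289 + 0.0729 + 0.0016 + 0.0121 + 0.1681 = 0.2836
O = 0.2050 / √(0.4288 × 0.2836) = 0.2050 / 0.34872 = 0.5879
O = 0.5879 > 0.4 → Yes.

Yes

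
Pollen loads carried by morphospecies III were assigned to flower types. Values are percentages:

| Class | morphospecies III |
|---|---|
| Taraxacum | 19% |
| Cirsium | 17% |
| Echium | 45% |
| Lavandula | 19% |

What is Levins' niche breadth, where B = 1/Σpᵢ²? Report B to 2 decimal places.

Convert percentages to proportions (divide by 100).
Σpᵢ² = 0.19² + 0.17² + 0.45² + 0.19² = 0.0361 + 0.0289 + 0.2025 + 0.0361 = 0.3036
B = 1 / 0.3036 = 3.2938

3.29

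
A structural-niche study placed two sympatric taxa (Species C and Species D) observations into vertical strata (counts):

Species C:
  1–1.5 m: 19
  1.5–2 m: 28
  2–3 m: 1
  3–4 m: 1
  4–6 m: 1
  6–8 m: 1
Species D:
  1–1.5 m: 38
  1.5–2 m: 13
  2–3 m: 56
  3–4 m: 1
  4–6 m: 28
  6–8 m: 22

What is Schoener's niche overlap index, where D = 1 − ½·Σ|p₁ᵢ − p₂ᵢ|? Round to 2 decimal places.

Proportions for Species C (n=51): 19/51=0.3725, 28/51=0.5490, 1/51=0.0196, 1/51=0.0196, 1/51=0.0196, 1/51=0.0196
Proportions for Species D (n=158): 38/158=0.2405, 13/158=0.0823, 56/158=0.3544, 1/158=0.0063, 28/158=0.1772, 22/158=0.1392
Σ|p₁ᵢ − p₂ᵢ| = 0.1320 + 0.4667 + 0.3348 + 0.0133 + 0.1576 + 0.1196 = 1.2240
D = 1 − ½ × 1.2240 = 1 − 0.61200 = 0.38800

0.39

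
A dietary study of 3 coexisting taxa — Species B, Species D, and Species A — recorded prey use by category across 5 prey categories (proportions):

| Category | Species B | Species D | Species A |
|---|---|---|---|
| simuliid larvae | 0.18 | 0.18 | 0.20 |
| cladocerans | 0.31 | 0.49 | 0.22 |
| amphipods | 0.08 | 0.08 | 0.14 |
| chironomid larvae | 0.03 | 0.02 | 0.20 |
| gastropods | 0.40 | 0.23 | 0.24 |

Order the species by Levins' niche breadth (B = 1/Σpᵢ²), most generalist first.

Σp_Bᵢ² = 0.18² + 0.31² + 0.08² + 0.03² + 0.40² = 0.0324 + 0.0961 + 0.0064 + 0.0009 + 0.1600 = 0.2958
B_B = 1 / 0.2958 = 3.3807
Σp_Dᵢ² = 0.18² + 0.49² + 0.08² + 0.02² + 0.23² = 0.0324 + 0.2401 + 0.0064 + 0.0004 + 0.0529 = 0.3322
B_D = 1 / 0.3322 = 3.0102
Σp_Aᵢ² = 0.20² + 0.22² + 0.14² + 0.20² + 0.24² = 0.0400 + 0.0484 + 0.0196 + 0.0400 + 0.0576 = 0.2056
B_A = 1 / 0.2056 = 4.8638
Ranking by B (broadest → narrowest): Species A (4.86) > Species B (3.38) > Species D (3.01)

Species A > Species B > Species D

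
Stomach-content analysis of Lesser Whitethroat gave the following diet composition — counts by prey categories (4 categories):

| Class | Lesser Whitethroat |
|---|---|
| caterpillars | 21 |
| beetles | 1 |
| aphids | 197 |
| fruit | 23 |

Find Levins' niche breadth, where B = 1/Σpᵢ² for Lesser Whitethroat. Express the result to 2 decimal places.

Proportions for Lesser Whitethroat (n=242): 21/242=0.0868, 1/242=0.0041, 197/242=0.8140, 23/242=0.0950
Σpᵢ² = 0.0868² + 0.0041² + 0.8140² + 0.0950² = 0.007534 + 0.000017 + 0.662596 + 0.009025 = 0.679172
B = 1 / 0.679172 = 1.4724

1.47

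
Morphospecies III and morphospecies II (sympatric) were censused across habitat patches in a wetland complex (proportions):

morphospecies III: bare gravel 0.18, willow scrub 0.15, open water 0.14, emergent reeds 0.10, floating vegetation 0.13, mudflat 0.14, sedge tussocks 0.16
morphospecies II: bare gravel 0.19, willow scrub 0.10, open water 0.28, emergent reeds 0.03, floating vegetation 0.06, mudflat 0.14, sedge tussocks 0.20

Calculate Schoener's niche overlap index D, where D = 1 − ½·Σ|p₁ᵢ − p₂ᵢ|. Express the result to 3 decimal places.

Σ|p₁ᵢ − p₂ᵢ| = 0.01 + 0.05 + 0.14 + 0.07 + 0.07 + 0.00 + 0.04 = 0.38
D = 1 − ½ × 0.38 = 1 − 0.190 = 0.81000

0.810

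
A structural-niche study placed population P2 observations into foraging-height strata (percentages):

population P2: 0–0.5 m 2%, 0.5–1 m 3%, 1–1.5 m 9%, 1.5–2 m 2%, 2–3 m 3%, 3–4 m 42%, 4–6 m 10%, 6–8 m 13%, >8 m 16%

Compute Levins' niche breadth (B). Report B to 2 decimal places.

4.17

Convert percentages to proportions (divide by 100).
Σpᵢ² = 0.02² + 0.03² + 0.09² + 0.02² + 0.03² + 0.42² + 0.10² + 0.13² + 0.16² = 0.0004 + 0.0009 + 0.0081 + 0.0004 + 0.0009 + 0.1764 + 0.0100 + 0.0169 + 0.0256 = 0.2396
B = 1 / 0.2396 = 4.1736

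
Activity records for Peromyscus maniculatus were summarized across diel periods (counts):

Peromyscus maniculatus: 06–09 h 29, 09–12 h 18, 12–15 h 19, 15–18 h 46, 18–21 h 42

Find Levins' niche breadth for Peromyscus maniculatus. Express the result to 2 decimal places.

4.39

Proportions for Peromyscus maniculatus (n=154): 29/154=0.1883, 18/154=0.1169, 19/154=0.1234, 46/154=0.2987, 42/154=0.2727
Σpᵢ² = 0.1883² + 0.1169² + 0.1234² + 0.2987² + 0.2727² = 0.035457 + 0.013666 + 0.015228 + 0.089222 + 0.074365 = 0.227938
B = 1 / 0.227938 = 4.3872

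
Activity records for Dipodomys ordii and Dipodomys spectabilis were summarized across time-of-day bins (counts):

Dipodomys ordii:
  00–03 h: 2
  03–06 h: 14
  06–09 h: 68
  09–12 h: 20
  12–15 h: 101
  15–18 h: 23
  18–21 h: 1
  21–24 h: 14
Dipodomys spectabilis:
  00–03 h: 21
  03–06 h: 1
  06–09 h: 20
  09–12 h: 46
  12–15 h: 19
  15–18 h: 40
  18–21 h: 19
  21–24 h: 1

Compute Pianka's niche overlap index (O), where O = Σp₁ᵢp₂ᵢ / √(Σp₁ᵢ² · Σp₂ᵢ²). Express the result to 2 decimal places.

Proportions for Dipodomys ordii (n=243): 2/243=0.0082, 14/243=0.0576, 68/243=0.2798, 20/243=0.0823, 101/243=0.4156, 23/243=0.0947, 1/243=0.0041, 14/243=0.0576
Proportions for Dipodomys spectabilis (n=167): 21/167=0.1257, 1/167=0.0060, 20/167=0.1198, 46/167=0.2754, 19/167=0.1138, 40/167=0.2395, 19/167=0.1138, 1/167=0.0060
Σ p₁ᵢp₂ᵢ = 0.001031 + 0.000346 + 0.033520 + 0.022665 + 0.047295 + 0.022681 + 0.000467 + 0.000346 = 0.128351
Σp_1ᵢ² = 0.0082² + 0.0576² + 0.2798² + 0.0823² + 0.4156² + 0.0947² + 0.0041² + 0.0576² = 0.000067 + 0.003318 + 0.078288 + 0.006773 + 0.172723 + 0.008968 + 0.000017 + 0.003318 = 0.273472
Σp_2ᵢ² = 0.1257² + 0.0060² + 0.1198² + 0.2754² + 0.1138² + 0.2395² + 0.1138² + 0.0060² = 0.015800 + 0.000036 + 0.014352 + 0.075845 + 0.012950 + 0.057360 + 0.012950 + 0.000036 = 0.189329
O = 0.128351 / √(0.273472 × 0.189329) = 0.128351 / 0.2275438 = 0.5641

0.56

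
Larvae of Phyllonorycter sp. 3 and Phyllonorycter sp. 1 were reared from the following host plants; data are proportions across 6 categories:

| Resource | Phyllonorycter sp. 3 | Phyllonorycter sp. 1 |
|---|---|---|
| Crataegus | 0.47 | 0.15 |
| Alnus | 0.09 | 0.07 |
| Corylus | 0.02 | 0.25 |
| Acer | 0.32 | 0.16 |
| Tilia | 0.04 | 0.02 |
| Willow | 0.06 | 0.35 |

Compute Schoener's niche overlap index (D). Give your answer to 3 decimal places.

0.480

Σ|p₁ᵢ − p₂ᵢ| = 0.32 + 0.02 + 0.23 + 0.16 + 0.02 + 0.29 = 1.04
D = 1 − ½ × 1.04 = 1 − 0.520 = 0.48000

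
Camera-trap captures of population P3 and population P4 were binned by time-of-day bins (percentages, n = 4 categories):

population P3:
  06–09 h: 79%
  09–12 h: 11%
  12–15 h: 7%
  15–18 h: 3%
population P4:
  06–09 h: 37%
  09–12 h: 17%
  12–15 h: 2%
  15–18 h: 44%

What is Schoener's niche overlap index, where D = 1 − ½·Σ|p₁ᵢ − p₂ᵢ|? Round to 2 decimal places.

0.53

Convert percentages to proportions (divide by 100).
Σ|p₁ᵢ − p₂ᵢ| = 0.42 + 0.06 + 0.05 + 0.41 = 0.94
D = 1 − ½ × 0.94 = 1 − 0.470 = 0.5300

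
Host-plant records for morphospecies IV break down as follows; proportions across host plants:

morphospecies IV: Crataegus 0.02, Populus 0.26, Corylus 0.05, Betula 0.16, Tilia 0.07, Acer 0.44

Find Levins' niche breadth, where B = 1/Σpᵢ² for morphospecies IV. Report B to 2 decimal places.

Σpᵢ² = 0.02² + 0.26² + 0.05² + 0.16² + 0.07² + 0.44² = 0.0004 + 0.0676 + 0.0025 + 0.0256 + 0.0049 + 0.1936 = 0.2946
B = 1 / 0.2946 = 3.3944

3.39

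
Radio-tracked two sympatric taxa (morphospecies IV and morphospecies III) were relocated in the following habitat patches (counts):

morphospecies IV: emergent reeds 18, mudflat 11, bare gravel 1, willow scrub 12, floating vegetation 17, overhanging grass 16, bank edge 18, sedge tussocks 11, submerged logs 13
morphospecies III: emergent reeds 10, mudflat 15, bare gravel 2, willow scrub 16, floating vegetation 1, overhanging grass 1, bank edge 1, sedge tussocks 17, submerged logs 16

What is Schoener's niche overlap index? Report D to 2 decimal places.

0.57

Proportions for morphospecies IV (n=117): 18/117=0.1538, 11/117=0.0940, 1/117=0.0085, 12/117=0.1026, 17/117=0.1453, 16/117=0.1368, 18/117=0.1538, 11/117=0.0940, 13/117=0.1111
Proportions for morphospecies III (n=79): 10/79=0.1266, 15/79=0.1899, 2/79=0.0253, 16/79=0.2025, 1/79=0.0127, 1/79=0.0127, 1/79=0.0127, 17/79=0.2152, 16/79=0.2025
Σ|p₁ᵢ − p₂ᵢ| = 0.0272 + 0.0959 + 0.0168 + 0.0999 + 0.1326 + 0.1241 + 0.1411 + 0.1212 + 0.0914 = 0.8502
D = 1 − ½ × 0.8502 = 1 − 0.42510 = 0.57490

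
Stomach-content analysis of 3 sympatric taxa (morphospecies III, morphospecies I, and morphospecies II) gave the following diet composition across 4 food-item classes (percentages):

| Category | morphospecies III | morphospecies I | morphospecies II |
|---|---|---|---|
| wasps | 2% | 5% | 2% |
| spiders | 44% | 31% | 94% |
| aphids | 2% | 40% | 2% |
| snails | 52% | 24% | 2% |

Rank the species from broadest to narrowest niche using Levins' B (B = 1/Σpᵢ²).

morphospecies I > morphospecies III > morphospecies II

Convert percentages to proportions (divide by 100).
Σp_IIIᵢ² = 0.02² + 0.44² + 0.02² + 0.52² = 0.0004 + 0.1936 + 0.0004 + 0.2704 = 0.4648
B_III = 1 / 0.4648 = 2.1515
Σp_Iᵢ² = 0.05² + 0.31² + 0.40² + 0.24² = 0.0025 + 0.0961 + 0.1600 + 0.0576 = 0.3162
B_I = 1 / 0.3162 = 3.1626
Σp_IIᵢ² = 0.02² + 0.94² + 0.02² + 0.02² = 0.0004 + 0.8836 + 0.0004 + 0.0004 = 0.8848
B_II = 1 / 0.8848 = 1.1302
Ranking by B (broadest → narrowest): morphospecies I (3.16) > morphospecies III (2.15) > morphospecies II (1.13)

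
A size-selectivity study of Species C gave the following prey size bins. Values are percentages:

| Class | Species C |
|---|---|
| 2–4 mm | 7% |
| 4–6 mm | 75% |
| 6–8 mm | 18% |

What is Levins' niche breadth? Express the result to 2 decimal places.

1.67

Convert percentages to proportions (divide by 100).
Σpᵢ² = 0.07² + 0.75² + 0.18² = 0.0049 + 0.5625 + 0.0324 = 0.5998
B = 1 / 0.5998 = 1.6672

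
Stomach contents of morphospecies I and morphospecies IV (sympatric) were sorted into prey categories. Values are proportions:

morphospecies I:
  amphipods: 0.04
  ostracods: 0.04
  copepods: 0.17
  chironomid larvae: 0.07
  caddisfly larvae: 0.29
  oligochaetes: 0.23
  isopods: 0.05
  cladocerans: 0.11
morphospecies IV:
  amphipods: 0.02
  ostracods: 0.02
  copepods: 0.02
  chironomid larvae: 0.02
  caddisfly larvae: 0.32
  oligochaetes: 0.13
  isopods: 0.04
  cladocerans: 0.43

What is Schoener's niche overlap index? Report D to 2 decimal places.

0.65

Σ|p₁ᵢ − p₂ᵢ| = 0.02 + 0.02 + 0.15 + 0.05 + 0.03 + 0.10 + 0.01 + 0.32 = 0.70
D = 1 − ½ × 0.70 = 1 − 0.350 = 0.6500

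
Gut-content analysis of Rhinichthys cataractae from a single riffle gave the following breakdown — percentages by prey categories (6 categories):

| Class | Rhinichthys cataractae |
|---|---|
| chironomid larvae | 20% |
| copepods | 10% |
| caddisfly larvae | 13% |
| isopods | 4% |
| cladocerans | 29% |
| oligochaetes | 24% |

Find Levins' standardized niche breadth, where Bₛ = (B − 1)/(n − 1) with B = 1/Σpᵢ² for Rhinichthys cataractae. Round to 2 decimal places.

0.75

Convert percentages to proportions (divide by 100).
Σpᵢ² = 0.20² + 0.10² + 0.13² + 0.04² + 0.29² + 0.24² = 0.0400 + 0.0100 + 0.0169 + 0.0016 + 0.0841 + 0.0576 = 0.2102
B = 1 / 0.2102 = 4.7574
Bₛ = (B − 1)/(n − 1) = (4.7574 − 1)/(6 − 1) = 3.7574/5 = 0.7515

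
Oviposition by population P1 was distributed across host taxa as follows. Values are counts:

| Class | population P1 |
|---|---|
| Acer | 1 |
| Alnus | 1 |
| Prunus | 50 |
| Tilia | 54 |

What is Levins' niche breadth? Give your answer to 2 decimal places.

Proportions for population P1 (n=106): 1/106=0.0094, 1/106=0.0094, 50/106=0.4717, 54/106=0.5094
Σpᵢ² = 0.0094² + 0.0094² + 0.4717² + 0.5094² = 0.000088 + 0.000088 + 0.222501 + 0.259488 = 0.482165
B = 1 / 0.482165 = 2.0740

2.07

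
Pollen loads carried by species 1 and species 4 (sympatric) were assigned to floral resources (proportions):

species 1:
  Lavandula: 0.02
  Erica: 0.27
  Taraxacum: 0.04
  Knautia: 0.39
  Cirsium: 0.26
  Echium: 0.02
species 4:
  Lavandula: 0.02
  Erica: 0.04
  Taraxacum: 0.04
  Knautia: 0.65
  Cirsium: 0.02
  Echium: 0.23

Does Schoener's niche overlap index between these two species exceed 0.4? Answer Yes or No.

Σ|p₁ᵢ − p₂ᵢ| = 0.00 + 0.23 + 0.00 + 0.26 + 0.24 + 0.21 = 0.94
D = 1 − ½ × 0.94 = 1 − 0.470 = 0.5300
D = 0.5300 > 0.4 → Yes.

Yes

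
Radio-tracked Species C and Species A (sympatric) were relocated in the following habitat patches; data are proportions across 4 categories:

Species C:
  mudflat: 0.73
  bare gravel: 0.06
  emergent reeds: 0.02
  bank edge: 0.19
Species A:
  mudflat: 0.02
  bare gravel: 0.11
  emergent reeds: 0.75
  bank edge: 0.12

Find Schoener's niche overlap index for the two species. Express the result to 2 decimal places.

Σ|p₁ᵢ − p₂ᵢ| = 0.71 + 0.05 + 0.73 + 0.07 = 1.56
D = 1 − ½ × 1.56 = 1 − 0.780 = 0.2200

0.22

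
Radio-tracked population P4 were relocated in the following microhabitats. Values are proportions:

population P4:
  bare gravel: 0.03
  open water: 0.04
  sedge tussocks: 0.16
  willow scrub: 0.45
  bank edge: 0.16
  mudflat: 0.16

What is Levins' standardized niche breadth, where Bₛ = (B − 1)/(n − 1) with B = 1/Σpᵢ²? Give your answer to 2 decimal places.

0.51

Σpᵢ² = 0.03² + 0.04² + 0.16² + 0.45² + 0.16² + 0.16² = 0.0009 + 0.0016 + 0.0256 + 0.2025 + 0.0256 + 0.0256 = 0.2818
B = 1 / 0.2818 = 3.5486
Bₛ = (B − 1)/(n − 1) = (3.5486 − 1)/(6 − 1) = 2.5486/5 = 0.5097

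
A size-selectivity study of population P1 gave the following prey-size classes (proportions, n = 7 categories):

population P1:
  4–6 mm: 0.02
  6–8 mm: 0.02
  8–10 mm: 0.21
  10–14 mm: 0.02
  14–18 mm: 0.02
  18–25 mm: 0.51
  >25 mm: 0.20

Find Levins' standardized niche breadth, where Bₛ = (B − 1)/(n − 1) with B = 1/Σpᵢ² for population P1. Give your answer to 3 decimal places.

0.315

Σpᵢ² = 0.02² + 0.02² + 0.21² + 0.02² + 0.02² + 0.51² + 0.20² = 0.0004 + 0.0004 + 0.0441 + 0.0004 + 0.0004 + 0.2601 + 0.0400 = 0.3458
B = 1 / 0.3458 = 2.89184
Bₛ = (B − 1)/(n − 1) = (2.89184 − 1)/(7 − 1) = 1.89184/6 = 0.31531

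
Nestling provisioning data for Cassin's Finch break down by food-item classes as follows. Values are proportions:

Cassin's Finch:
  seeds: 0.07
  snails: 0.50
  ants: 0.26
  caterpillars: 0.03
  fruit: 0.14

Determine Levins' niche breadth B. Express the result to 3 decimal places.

2.915

Σpᵢ² = 0.07² + 0.50² + 0.26² + 0.03² + 0.14² = 0.0049 + 0.2500 + 0.0676 + 0.0009 + 0.0196 = 0.3430
B = 1 / 0.3430 = 2.91545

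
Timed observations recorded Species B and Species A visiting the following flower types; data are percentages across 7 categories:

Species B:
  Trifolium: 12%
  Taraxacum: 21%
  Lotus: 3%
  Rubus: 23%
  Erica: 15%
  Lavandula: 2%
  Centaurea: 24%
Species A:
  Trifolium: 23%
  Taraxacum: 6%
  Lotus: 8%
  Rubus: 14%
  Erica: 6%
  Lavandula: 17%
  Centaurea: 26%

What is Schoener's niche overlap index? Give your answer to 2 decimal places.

Convert percentages to proportions (divide by 100).
Σ|p₁ᵢ − p₂ᵢ| = 0.11 + 0.15 + 0.05 + 0.09 + 0.09 + 0.15 + 0.02 = 0.66
D = 1 − ½ × 0.66 = 1 − 0.330 = 0.6700

0.67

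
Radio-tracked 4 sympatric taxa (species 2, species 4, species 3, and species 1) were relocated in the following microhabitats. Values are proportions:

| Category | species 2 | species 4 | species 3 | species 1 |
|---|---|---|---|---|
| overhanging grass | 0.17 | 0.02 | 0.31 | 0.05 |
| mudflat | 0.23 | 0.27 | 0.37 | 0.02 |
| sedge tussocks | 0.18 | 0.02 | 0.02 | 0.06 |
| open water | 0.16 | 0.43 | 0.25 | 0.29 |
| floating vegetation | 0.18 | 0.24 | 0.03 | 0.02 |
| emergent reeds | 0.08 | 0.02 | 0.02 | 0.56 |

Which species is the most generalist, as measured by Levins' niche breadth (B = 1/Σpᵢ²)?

species 2

Σp_2ᵢ² = 0.17² + 0.23² + 0.18² + 0.16² + 0.18² + 0.08² = 0.0289 + 0.0529 + 0.0324 + 0.0256 + 0.0324 + 0.0064 = 0.1786
B_2 = 1 / 0.1786 = 5.5991
Σp_4ᵢ² = 0.02² + 0.27² + 0.02² + 0.43² + 0.24² + 0.02² = 0.0004 + 0.0729 + 0.0004 + 0.1849 + 0.0576 + 0.0004 = 0.3166
B_4 = 1 / 0.3166 = 3.1586
Σp_3ᵢ² = 0.31² + 0.37² + 0.02² + 0.25² + 0.03² + 0.02² = 0.0961 + 0.1369 + 0.0004 + 0.0625 + 0.0009 + 0.0004 = 0.2972
B_3 = 1 / 0.2972 = 3.3647
Σp_1ᵢ² = 0.05² + 0.02² + 0.06² + 0.29² + 0.02² + 0.56² = 0.0025 + 0.0004 + 0.0036 + 0.0841 + 0.0004 + 0.3136 = 0.4046
B_1 = 1 / 0.4046 = 2.4716
Highest B → broadest niche (most generalist): species 2 (B = 5.60).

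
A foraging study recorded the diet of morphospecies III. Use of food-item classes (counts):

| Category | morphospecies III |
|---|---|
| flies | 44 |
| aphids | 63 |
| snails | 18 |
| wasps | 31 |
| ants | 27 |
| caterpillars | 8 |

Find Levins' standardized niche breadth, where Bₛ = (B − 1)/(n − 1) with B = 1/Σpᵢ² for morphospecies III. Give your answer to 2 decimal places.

Proportions for morphospecies III (n=191): 44/191=0.2304, 63/191=0.3298, 18/191=0.0942, 31/191=0.1623, 27/191=0.1414, 8/191=0.0419
Σpᵢ² = 0.2304² + 0.3298² + 0.0942² + 0.1623² + 0.1414² + 0.0419² = 0.053084 + 0.108768 + 0.008874 + 0.026341 + 0.019994 + 0.001756 = 0.218817
B = 1 / 0.218817 = 4.5700
Bₛ = (B − 1)/(n − 1) = (4.5700 − 1)/(6 − 1) = 3.5700/5 = 0.7140

0.71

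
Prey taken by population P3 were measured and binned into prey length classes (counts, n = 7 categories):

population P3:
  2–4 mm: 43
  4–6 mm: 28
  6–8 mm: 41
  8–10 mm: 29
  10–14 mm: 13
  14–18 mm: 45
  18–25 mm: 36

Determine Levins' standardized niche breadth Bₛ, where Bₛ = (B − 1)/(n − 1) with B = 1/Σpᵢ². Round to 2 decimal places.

Proportions for population P3 (n=235): 43/235=0.1830, 28/235=0.1191, 41/235=0.1745, 29/235=0.1234, 13/235=0.0553, 45/235=0.1915, 36/235=0.1532
Σpᵢ² = 0.1830² + 0.1191² + 0.1745² + 0.1234² + 0.0553² + 0.1915² + 0.1532² = 0.033489 + 0.014185 + 0.030450 + 0.015228 + 0.003058 + 0.036672 + 0.023470 = 0.156552
B = 1 / 0.156552 = 6.3877
Bₛ = (B − 1)/(n − 1) = (6.3877 − 1)/(7 − 1) = 5.3877/6 = 0.8980

0.90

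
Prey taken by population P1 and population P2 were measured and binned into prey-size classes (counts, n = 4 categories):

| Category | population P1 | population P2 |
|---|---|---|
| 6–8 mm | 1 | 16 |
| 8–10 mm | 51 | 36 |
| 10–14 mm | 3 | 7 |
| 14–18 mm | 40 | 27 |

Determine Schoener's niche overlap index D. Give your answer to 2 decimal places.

Proportions for population P1 (n=95): 1/95=0.0105, 51/95=0.5368, 3/95=0.0316, 40/95=0.4211
Proportions for population P2 (n=86): 16/86=0.1860, 36/86=0.4186, 7/86=0.0814, 27/86=0.3140
Σ|p₁ᵢ − p₂ᵢ| = 0.1755 + 0.1182 + 0.0498 + 0.1071 = 0.4506
D = 1 − ½ × 0.4506 = 1 − 0.22530 = 0.77470

0.77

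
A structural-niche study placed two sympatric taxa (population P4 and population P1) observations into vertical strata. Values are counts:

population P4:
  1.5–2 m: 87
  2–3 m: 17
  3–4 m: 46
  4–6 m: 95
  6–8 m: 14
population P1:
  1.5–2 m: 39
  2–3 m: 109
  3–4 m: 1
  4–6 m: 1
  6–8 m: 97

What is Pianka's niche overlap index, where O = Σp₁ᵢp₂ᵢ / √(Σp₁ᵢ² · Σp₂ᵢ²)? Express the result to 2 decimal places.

0.32

Proportions for population P4 (n=259): 87/259=0.3359, 17/259=0.0656, 46/259=0.1776, 95/259=0.3668, 14/259=0.0541
Proportions for population P1 (n=247): 39/247=0.1579, 109/247=0.4413, 1/247=0.0040, 1/247=0.0040, 97/247=0.3927
Σ p₁ᵢp₂ᵢ = 0.053039 + 0.028949 + 0.000710 + 0.001467 + 0.021245 = 0.105410
Σp_1ᵢ² = 0.3359² + 0.0656² + 0.1776² + 0.3668² + 0.0541² = 0.112829 + 0.004303 + 0.031542 + 0.134542 + 0.002927 = 0.286143
Σp_2ᵢ² = 0.1579² + 0.4413² + 0.0040² + 0.0040² + 0.3927² = 0.024932 + 0.194746 + 0.000016 + 0.000016 + 0.154213 = 0.373923
O = 0.105410 / √(0.286143 × 0.373923) = 0.105410 / 0.3271016 = 0.3223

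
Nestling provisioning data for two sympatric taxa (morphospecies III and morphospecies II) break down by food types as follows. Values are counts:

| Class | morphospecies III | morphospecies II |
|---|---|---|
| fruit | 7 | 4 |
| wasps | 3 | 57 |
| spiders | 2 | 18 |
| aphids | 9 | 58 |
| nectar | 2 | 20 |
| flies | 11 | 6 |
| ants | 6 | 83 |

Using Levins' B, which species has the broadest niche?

morphospecies III

Proportions for morphospecies III (n=40): 7/40=0.1750, 3/40=0.0750, 2/40=0.0500, 9/40=0.2250, 2/40=0.0500, 11/40=0.2750, 6/40=0.1500
Proportions for morphospecies II (n=246): 4/246=0.0163, 57/246=0.2317, 18/246=0.0732, 58/246=0.2358, 20/246=0.0813, 6/246=0.0244, 83/246=0.3374
Σp_IIIᵢ² = 0.1750² + 0.0750² + 0.0500² + 0.2250² + 0.0500² + 0.2750² + 0.1500² = 0.030625 + 0.005625 + 0.002500 + 0.050625 + 0.002500 + 0.075625 + 0.022500 = 0.190000
B_III = 1 / 0.190000 = 5.2632
Σp_IIᵢ² = 0.0163² + 0.2317² + 0.0732² + 0.2358² + 0.0813² + 0.0244² + 0.3374² = 0.000266 + 0.053685 + 0.005358 + 0.055602 + 0.006610 + 0.000595 + 0.113839 = 0.235955
B_II = 1 / 0.235955 = 4.2381
Highest B → broadest niche (most generalist): morphospecies III (B = 5.26).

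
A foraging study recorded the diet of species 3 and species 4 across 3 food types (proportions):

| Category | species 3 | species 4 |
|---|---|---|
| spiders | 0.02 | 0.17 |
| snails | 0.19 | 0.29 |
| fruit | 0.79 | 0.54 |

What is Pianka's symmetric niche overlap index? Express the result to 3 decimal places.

0.938

Σ p₁ᵢp₂ᵢ = 0.0034 + 0.0551 + 0.4266 = 0.4851
Σp_1ᵢ² = 0.02² + 0.19² + 0.79² = 0.0004 + 0.0361 + 0.6241 = 0.6606
Σp_2ᵢ² = 0.17² + 0.29² + 0.54² = 0.0289 + 0.0841 + 0.2916 = 0.4046
O = 0.4851 / √(0.6606 × 0.4046) = 0.4851 / 0.516990 = 0.93832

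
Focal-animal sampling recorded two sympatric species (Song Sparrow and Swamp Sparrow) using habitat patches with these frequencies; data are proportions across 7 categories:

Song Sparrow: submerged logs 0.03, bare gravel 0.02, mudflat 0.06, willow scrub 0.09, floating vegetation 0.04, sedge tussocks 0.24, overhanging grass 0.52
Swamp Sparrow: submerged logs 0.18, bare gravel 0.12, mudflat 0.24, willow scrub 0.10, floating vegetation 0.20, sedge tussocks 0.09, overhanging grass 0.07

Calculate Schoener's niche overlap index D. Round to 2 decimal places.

0.40

Σ|p₁ᵢ − p₂ᵢ| = 0.15 + 0.10 + 0.18 + 0.01 + 0.16 + 0.15 + 0.45 = 1.20
D = 1 − ½ × 1.20 = 1 − 0.600 = 0.4000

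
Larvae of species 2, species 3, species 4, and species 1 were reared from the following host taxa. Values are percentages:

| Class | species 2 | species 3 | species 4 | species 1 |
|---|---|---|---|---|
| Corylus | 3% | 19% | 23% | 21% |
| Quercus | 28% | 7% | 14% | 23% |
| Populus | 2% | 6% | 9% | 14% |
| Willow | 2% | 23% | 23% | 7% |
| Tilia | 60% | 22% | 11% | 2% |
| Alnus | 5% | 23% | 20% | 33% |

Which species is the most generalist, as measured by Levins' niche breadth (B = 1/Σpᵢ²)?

Convert percentages to proportions (divide by 100).
Σp_2ᵢ² = 0.03² + 0.28² + 0.02² + 0.02² + 0.60² + 0.05² = 0.0009 + 0.0784 + 0.0004 + 0.0004 + 0.3600 + 0.0025 = 0.4426
B_2 = 1 / 0.4426 = 2.2594
Σp_3ᵢ² = 0.19² + 0.07² + 0.06² + 0.23² + 0.22² + 0.23² = 0.0361 + 0.0049 + 0.0036 + 0.0529 + 0.0484 + 0.0529 = 0.1988
B_3 = 1 / 0.1988 = 5.0302
Σp_4ᵢ² = 0.23² + 0.14² + 0.09² + 0.23² + 0.11² + 0.20² = 0.0529 + 0.0196 + 0.0081 + 0.0529 + 0.0121 + 0.0400 = 0.1856
B_4 = 1 / 0.1856 = 5.3879
Σp_1ᵢ² = 0.21² + 0.23² + 0.14² + 0.07² + 0.02² + 0.33² = 0.0441 + 0.0529 + 0.0196 + 0.0049 + 0.0004 + 0.1089 = 0.2308
B_1 = 1 / 0.2308 = 4.3328
Highest B → broadest niche (most generalist): species 4 (B = 5.39).

species 4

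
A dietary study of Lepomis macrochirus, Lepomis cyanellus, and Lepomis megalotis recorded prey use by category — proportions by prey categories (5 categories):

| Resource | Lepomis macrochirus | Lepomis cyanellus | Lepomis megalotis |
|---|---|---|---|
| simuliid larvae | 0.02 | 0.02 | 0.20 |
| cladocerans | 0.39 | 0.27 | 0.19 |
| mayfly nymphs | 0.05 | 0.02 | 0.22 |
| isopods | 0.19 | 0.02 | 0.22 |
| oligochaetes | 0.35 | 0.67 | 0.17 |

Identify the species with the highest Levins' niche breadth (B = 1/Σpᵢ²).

Lepomis megalotis

Σp_macrᵢ² = 0.02² + 0.39² + 0.05² + 0.19² + 0.35² = 0.0004 + 0.1521 + 0.0025 + 0.0361 + 0.1225 = 0.3136
B_macr = 1 / 0.3136 = 3.1888
Σp_cyanᵢ² = 0.02² + 0.27² + 0.02² + 0.02² + 0.67² = 0.0004 + 0.0729 + 0.0004 + 0.0004 + 0.4489 = 0.5230
B_cyan = 1 / 0.5230 = 1.9120
Σp_megaᵢ² = 0.20² + 0.19² + 0.22² + 0.22² + 0.17² = 0.0400 + 0.0361 + 0.0484 + 0.0484 + 0.0289 = 0.2018
B_mega = 1 / 0.2018 = 4.9554
Highest B → broadest niche (most generalist): Lepomis megalotis (B = 4.96).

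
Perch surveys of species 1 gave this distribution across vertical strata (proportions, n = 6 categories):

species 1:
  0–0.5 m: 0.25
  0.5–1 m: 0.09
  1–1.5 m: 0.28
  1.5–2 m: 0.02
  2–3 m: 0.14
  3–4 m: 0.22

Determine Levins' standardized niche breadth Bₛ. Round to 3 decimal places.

0.720

Σpᵢ² = 0.25² + 0.09² + 0.28² + 0.02² + 0.14² + 0.22² = 0.0625 + 0.0081 + 0.0784 + 0.0004 + 0.0196 + 0.0484 = 0.2174
B = 1 / 0.2174 = 4.59982
Bₛ = (B − 1)/(n − 1) = (4.59982 − 1)/(6 − 1) = 3.59982/5 = 0.71996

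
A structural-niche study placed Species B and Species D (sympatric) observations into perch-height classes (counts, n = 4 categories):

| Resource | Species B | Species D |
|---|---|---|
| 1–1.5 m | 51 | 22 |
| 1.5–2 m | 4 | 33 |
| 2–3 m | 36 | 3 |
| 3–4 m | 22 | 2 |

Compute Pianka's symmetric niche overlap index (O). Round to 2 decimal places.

Proportions for Species B (n=113): 51/113=0.4513, 4/113=0.0354, 36/113=0.3186, 22/113=0.1947
Proportions for Species D (n=60): 22/60=0.3667, 33/60=0.5500, 3/60=0.0500, 2/60=0.0333
Σ p₁ᵢp₂ᵢ = 0.165492 + 0.019470 + 0.015930 + 0.006484 = 0.207376
Σp_1ᵢ² = 0.4513² + 0.0354² + 0.3186² + 0.1947² = 0.203672 + 0.001253 + 0.101506 + 0.037908 = 0.344339
Σp_2ᵢ² = 0.3667² + 0.5500² + 0.0500² + 0.0333² = 0.134469 + 0.302500 + 0.002500 + 0.001109 = 0.440578
O = 0.207376 / √(0.344339 × 0.440578) = 0.207376 / 0.3894974 = 0.5324

0.53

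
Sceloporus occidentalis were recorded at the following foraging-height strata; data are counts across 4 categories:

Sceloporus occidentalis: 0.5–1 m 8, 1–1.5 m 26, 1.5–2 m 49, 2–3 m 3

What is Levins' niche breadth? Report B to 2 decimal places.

2.35

Proportions for Sceloporus occidentalis (n=86): 8/86=0.0930, 26/86=0.3023, 49/86=0.5698, 3/86=0.0349
Σpᵢ² = 0.0930² + 0.3023² + 0.5698² + 0.0349² = 0.008649 + 0.091385 + 0.324672 + 0.001218 = 0.425924
B = 1 / 0.425924 = 2.3478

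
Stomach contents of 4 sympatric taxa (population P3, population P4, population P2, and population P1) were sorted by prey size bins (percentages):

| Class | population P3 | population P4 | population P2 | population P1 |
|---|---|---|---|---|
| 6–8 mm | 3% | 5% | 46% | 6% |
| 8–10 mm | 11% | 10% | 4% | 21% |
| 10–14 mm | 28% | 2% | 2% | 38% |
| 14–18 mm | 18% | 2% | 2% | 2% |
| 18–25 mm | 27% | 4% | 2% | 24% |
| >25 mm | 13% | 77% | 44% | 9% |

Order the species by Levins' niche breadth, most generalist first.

population P3 > population P1 > population P2 > population P4

Convert percentages to proportions (divide by 100).
Σp_P3ᵢ² = 0.03² + 0.11² + 0.28² + 0.18² + 0.27² + 0.13² = 0.0009 + 0.0121 + 0.0784 + 0.0324 + 0.0729 + 0.0169 = 0.2136
B_P3 = 1 / 0.2136 = 4.6816
Σp_P4ᵢ² = 0.05² + 0.10² + 0.02² + 0.02² + 0.04² + 0.77² = 0.0025 + 0.0100 + 0.0004 + 0.0004 + 0.0016 + 0.5929 = 0.6078
B_P4 = 1 / 0.6078 = 1.6453
Σp_P2ᵢ² = 0.46² + 0.04² + 0.02² + 0.02² + 0.02² + 0.44² = 0.2116 + 0.0016 + 0.0004 + 0.0004 + 0.0004 + 0.1936 = 0.4080
B_P2 = 1 / 0.4080 = 2.4510
Σp_P1ᵢ² = 0.06² + 0.21² + 0.38² + 0.02² + 0.24² + 0.09² = 0.0036 + 0.0441 + 0.1444 + 0.0004 + 0.0576 + 0.0081 = 0.2582
B_P1 = 1 / 0.2582 = 3.8730
Ranking by B (broadest → narrowest): population P3 (4.68) > population P1 (3.87) > population P2 (2.45) > population P4 (1.65)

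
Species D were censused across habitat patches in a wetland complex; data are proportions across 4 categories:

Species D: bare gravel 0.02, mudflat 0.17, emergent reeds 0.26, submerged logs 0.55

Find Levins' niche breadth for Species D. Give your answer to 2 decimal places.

Σpᵢ² = 0.02² + 0.17² + 0.26² + 0.55² = 0.0004 + 0.0289 + 0.0676 + 0.3025 = 0.3994
B = 1 / 0.3994 = 2.5038

2.50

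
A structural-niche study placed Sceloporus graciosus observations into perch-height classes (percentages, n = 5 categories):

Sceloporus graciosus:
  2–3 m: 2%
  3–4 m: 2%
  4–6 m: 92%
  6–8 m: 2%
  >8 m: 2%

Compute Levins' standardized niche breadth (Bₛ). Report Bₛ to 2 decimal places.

0.04

Convert percentages to proportions (divide by 100).
Σpᵢ² = 0.02² + 0.02² + 0.92² + 0.02² + 0.02² = 0.0004 + 0.0004 + 0.8464 + 0.0004 + 0.0004 = 0.8480
B = 1 / 0.8480 = 1.1792
Bₛ = (B − 1)/(n − 1) = (1.1792 − 1)/(5 − 1) = 0.1792/4 = 0.0448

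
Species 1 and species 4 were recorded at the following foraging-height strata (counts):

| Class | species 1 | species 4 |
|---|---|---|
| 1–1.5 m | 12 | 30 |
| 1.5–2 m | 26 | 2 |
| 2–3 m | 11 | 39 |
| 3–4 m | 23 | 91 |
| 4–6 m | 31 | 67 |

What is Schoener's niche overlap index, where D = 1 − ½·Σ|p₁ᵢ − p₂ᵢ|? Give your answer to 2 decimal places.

Proportions for species 1 (n=103): 12/103=0.1165, 26/103=0.2524, 11/103=0.1068, 23/103=0.2233, 31/103=0.3010
Proportions for species 4 (n=229): 30/229=0.1310, 2/229=0.0087, 39/229=0.1703, 91/229=0.3974, 67/229=0.2926
Σ|p₁ᵢ − p₂ᵢ| = 0.0145 + 0.2437 + 0.0635 + 0.1741 + 0.0084 = 0.5042
D = 1 − ½ × 0.5042 = 1 − 0.25210 = 0.74790

0.75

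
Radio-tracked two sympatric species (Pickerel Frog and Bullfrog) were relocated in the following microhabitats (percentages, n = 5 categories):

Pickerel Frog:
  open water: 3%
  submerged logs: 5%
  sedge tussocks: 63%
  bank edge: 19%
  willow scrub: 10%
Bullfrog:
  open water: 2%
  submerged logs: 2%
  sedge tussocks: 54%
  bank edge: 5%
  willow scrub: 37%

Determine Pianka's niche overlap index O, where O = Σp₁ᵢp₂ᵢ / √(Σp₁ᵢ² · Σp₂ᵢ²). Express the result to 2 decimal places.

Convert percentages to proportions (divide by 100).
Σ p₁ᵢp₂ᵢ = 0.0006 + 0.0010 + 0.3402 + 0.0095 + 0.0370 = 0.3883
Σp_1ᵢ² = 0.03² + 0.05² + 0.63² + 0.19² + 0.10² = 0.0009 + 0.0025 + 0.3969 + 0.0361 + 0.0100 = 0.4464
Σp_2ᵢ² = 0.02² + 0.02² + 0.54² + 0.05² + 0.37² = 0.0004 + 0.0004 + 0.2916 + 0.0025 + 0.1369 = 0.4318
O = 0.3883 / √(0.4464 × 0.4318) = 0.3883 / 0.43904 = 0.8844

0.88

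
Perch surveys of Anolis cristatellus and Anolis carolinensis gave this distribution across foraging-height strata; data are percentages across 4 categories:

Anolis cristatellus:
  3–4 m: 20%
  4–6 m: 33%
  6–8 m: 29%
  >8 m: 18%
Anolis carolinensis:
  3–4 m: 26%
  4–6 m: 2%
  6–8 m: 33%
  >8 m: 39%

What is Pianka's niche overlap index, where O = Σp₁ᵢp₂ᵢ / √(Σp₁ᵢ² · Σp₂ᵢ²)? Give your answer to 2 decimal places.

0.76

Convert percentages to proportions (divide by 100).
Σ p₁ᵢp₂ᵢ = 0.0520 + 0.0066 + 0.0957 + 0.0702 = 0.2245
Σp_1ᵢ² = 0.20² + 0.33² + 0.29² + 0.18² = 0.0400 + 0.1089 + 0.0841 + 0.0324 = 0.2654
Σp_2ᵢ² = 0.26² + 0.02² + 0.33² + 0.39² = 0.0676 + 0.0004 + 0.1089 + 0.1521 = 0.3290
O = 0.2245 / √(0.2654 × 0.3290) = 0.2245 / 0.29549 = 0.7598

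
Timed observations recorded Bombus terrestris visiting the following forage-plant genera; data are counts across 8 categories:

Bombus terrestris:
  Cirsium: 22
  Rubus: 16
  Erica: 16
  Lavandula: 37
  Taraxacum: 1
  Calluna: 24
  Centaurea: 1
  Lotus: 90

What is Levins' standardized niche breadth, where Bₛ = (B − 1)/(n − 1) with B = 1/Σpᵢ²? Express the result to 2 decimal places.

Proportions for Bombus terrestris (n=207): 22/207=0.1063, 16/207=0.0773, 16/207=0.0773, 37/207=0.1787, 1/207=0.0048, 24/207=0.1159, 1/207=0.0048, 90/207=0.4348
Σpᵢ² = 0.1063² + 0.0773² + 0.0773² + 0.1787² + 0.0048² + 0.1159² + 0.0048² + 0.4348² = 0.011300 + 0.005975 + 0.005975 + 0.031934 + 0.000023 + 0.013433 + 0.000023 + 0.189051 = 0.257714
B = 1 / 0.257714 = 3.8803
Bₛ = (B − 1)/(n − 1) = (3.8803 − 1)/(8 − 1) = 2.8803/7 = 0.4115

0.41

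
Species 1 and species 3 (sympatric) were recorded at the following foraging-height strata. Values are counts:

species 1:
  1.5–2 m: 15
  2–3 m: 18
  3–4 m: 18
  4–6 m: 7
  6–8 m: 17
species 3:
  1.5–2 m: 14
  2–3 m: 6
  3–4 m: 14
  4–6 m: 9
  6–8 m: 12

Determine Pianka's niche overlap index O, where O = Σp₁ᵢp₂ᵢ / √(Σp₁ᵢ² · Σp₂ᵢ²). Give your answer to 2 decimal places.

Proportions for species 1 (n=75): 15/75=0.2000, 18/75=0.2400, 18/75=0.2400, 7/75=0.0933, 17/75=0.2267
Proportions for species 3 (n=55): 14/55=0.2545, 6/55=0.1091, 14/55=0.2545, 9/55=0.1636, 12/55=0.2182
Σ p₁ᵢp₂ᵢ = 0.050900 + 0.026184 + 0.061080 + 0.015264 + 0.049466 = 0.202894
Σp_1ᵢ² = 0.2000² + 0.2400² + 0.2400² + 0.0933² + 0.2267² = 0.040000 + 0.057600 + 0.057600 + 0.008705 + 0.051393 = 0.215298
Σp_2ᵢ² = 0.2545² + 0.1091² + 0.2545² + 0.1636² + 0.2182² = 0.064770 + 0.011903 + 0.064770 + 0.026765 + 0.047611 = 0.215819
O = 0.202894 / √(0.215298 × 0.215819) = 0.202894 / 0.2155583 = 0.9412

0.94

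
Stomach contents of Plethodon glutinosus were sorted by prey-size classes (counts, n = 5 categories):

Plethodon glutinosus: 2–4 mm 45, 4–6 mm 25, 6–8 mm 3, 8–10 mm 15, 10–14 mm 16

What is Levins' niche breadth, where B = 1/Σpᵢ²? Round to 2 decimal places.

Proportions for Plethodon glutinosus (n=104): 45/104=0.4327, 25/104=0.2404, 3/104=0.0288, 15/104=0.1442, 16/104=0.1538
Σpᵢ² = 0.4327² + 0.2404² + 0.0288² + 0.1442² + 0.1538² = 0.187229 + 0.057792 + 0.000829 + 0.020794 + 0.023654 = 0.290298
B = 1 / 0.290298 = 3.4447

3.44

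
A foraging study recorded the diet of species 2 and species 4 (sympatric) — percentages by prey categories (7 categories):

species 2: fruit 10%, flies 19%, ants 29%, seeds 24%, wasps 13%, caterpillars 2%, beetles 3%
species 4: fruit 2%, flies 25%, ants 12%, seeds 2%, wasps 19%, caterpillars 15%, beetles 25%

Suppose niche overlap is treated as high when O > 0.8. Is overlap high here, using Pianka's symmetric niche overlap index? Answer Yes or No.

No

Convert percentages to proportions (divide by 100).
Σ p₁ᵢp₂ᵢ = 0.0020 + 0.0475 + 0.0348 + 0.0048 + 0.0247 + 0.0030 + 0.0075 = 0.1243
Σp_1ᵢ² = 0.10² + 0.19² + 0.29² + 0.24² + 0.13² + 0.02² + 0.03² = 0.0100 + 0.0361 + 0.0841 + 0.0576 + 0.0169 + 0.0004 + 0.0009 = 0.2060
Σp_2ᵢ² = 0.02² + 0.25² + 0.12² + 0.02² + 0.19² + 0.15² + 0.25² = 0.0004 + 0.0625 + 0.0144 + 0.0004 + 0.0361 + 0.0225 + 0.0625 = 0.1988
O = 0.1243 / √(0.2060 × 0.1988) = 0.1243 / 0.20237 = 0.6142
O = 0.6142 < 0.8 → No.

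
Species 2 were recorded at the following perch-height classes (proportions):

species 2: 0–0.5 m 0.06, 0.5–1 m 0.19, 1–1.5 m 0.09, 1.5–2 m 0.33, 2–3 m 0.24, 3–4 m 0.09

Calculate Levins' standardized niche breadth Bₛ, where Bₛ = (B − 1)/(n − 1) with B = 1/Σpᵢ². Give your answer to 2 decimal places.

0.70

Σpᵢ² = 0.06² + 0.19² + 0.09² + 0.33² + 0.24² + 0.09² = 0.0036 + 0.0361 + 0.0081 + 0.1089 + 0.0576 + 0.0081 = 0.2224
B = 1 / 0.2224 = 4.4964
Bₛ = (B − 1)/(n − 1) = (4.4964 − 1)/(6 − 1) = 3.4964/5 = 0.6993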